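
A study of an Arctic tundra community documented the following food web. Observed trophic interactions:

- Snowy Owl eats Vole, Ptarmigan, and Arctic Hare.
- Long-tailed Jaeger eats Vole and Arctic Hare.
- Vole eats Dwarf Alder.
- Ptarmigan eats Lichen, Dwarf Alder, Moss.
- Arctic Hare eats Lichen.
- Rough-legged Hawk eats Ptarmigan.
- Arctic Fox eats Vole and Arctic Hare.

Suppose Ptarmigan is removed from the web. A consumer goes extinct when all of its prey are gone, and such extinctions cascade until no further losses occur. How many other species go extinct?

1

Remove Ptarmigan.
Round 1: Rough-legged Hawk (all prey gone) → extinct.
No further losses. Total secondary extinctions: 1.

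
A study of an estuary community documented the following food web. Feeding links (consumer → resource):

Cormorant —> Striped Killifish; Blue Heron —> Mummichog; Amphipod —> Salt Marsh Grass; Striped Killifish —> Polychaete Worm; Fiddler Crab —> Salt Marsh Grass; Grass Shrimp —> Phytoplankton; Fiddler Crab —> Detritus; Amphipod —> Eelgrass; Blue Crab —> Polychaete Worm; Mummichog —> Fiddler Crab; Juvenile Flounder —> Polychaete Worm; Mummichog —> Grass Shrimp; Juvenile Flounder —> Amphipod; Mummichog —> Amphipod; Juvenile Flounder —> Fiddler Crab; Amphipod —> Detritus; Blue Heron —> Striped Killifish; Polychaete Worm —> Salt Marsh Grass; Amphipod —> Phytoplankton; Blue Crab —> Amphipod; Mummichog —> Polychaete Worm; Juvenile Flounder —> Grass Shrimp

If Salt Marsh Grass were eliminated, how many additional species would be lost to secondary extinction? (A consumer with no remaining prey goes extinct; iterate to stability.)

3

Remove Salt Marsh Grass.
Round 1: Polychaete Worm (all prey gone) → extinct.
Round 2: Striped Killifish (all prey gone) → extinct.
Round 3: Cormorant (all prey gone) → extinct.
No further losses. Total secondary extinctions: 3.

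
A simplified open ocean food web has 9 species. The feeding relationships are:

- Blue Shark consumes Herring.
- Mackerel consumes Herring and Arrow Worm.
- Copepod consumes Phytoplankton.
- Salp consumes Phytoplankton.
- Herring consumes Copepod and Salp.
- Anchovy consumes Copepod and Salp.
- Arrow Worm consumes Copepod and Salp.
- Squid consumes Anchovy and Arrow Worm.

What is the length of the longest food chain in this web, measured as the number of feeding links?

3 links

One longest chain: Phytoplankton → Salp → Arrow Worm → Mackerel.
It has 4 species and 3 links.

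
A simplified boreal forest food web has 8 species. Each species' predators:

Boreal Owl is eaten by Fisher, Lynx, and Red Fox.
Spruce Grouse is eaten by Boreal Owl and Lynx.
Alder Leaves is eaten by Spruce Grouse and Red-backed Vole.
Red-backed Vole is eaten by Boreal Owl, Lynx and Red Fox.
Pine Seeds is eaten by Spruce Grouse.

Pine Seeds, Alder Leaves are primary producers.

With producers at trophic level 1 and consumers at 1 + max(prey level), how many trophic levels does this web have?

Producers (level 1): Pine Seeds, Alder Leaves.
Alder Leaves → Red-backed Vole → Boreal Owl → Red Fox gives Red Fox level 4.
No species has a prey at level 4, so no species reaches level 5.

4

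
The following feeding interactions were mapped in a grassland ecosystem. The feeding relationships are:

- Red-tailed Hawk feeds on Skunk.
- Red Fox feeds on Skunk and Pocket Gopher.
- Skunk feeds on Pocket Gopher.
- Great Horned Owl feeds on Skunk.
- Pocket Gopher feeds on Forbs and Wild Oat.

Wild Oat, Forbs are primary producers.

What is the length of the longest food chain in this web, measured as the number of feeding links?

3 links

One longest chain: Wild Oat → Pocket Gopher → Skunk → Great Horned Owl.
It has 4 species and 3 links.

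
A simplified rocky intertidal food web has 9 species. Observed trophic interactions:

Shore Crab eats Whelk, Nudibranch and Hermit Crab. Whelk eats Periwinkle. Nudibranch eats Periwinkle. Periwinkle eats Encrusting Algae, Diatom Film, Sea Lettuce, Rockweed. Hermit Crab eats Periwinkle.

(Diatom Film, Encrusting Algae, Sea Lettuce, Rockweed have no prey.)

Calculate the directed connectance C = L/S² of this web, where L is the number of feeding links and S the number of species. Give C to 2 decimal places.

C = 0.12

The web has S = 9 species and L = 10 feeding links.
C = L / S² = 10 / 81 = 0.1235 ≈ 0.12.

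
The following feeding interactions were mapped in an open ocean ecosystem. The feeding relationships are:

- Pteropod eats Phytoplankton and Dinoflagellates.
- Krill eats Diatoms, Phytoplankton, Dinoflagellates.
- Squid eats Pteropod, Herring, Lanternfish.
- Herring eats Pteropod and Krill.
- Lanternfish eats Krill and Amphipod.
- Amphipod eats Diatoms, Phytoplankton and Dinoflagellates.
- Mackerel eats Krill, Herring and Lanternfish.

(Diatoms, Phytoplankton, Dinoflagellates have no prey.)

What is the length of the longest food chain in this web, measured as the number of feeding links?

One longest chain: Phytoplankton → Pteropod → Herring → Squid.
It has 4 species and 3 links.

3 links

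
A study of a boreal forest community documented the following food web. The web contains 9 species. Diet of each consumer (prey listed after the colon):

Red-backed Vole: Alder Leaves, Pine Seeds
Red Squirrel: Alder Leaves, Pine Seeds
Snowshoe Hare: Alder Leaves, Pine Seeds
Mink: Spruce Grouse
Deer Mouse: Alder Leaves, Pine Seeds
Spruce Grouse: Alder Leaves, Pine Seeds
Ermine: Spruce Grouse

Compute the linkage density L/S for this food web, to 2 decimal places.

There are L = 12 links among S = 9 species.
L/S = 12/9 = 1.3333 ≈ 1.33.

L/S = 1.33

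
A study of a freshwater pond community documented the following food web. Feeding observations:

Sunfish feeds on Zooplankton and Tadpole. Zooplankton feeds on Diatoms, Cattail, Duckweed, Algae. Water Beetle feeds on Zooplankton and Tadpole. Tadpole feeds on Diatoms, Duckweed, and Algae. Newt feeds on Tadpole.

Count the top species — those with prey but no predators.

3

Top species (has prey, but nothing eats it): Sunfish, Water Beetle, Newt.
Count: 3.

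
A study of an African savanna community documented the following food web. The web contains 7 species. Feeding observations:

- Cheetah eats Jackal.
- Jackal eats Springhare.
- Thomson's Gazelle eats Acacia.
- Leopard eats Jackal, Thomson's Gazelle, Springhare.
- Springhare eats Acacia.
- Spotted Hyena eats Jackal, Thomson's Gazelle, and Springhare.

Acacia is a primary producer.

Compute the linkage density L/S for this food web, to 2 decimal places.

L/S = 1.43

There are L = 10 links among S = 7 species.
L/S = 10/7 = 1.4286 ≈ 1.43.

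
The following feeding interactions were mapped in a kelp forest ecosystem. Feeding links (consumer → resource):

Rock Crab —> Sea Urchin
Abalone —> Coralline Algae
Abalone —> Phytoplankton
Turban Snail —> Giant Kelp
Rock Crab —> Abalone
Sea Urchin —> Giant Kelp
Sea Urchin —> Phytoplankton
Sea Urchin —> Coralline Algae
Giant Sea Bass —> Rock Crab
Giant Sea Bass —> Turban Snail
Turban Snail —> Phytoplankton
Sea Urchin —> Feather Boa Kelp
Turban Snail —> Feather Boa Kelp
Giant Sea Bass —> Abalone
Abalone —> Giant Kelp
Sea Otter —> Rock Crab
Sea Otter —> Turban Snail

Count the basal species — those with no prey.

Basal species (no prey listed): Giant Kelp, Coralline Algae, Feather Boa Kelp, Phytoplankton.
Count: 4.

4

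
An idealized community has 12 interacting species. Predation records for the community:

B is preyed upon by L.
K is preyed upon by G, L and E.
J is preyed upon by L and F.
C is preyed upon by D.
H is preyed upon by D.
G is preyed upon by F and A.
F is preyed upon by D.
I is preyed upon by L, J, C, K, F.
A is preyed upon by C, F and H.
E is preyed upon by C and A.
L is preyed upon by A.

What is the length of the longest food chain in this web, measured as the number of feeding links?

5 links

One longest chain: I → K → E → A → F → D.
It has 6 species and 5 links.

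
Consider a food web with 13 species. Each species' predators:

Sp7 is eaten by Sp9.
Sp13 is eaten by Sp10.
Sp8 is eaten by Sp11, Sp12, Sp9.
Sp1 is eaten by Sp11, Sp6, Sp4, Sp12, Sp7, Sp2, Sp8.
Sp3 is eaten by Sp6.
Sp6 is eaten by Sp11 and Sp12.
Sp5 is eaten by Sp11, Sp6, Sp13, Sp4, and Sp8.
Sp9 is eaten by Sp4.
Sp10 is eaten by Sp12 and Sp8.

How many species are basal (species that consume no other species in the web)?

Basal species (no prey listed): Sp5, Sp3, Sp1.
Count: 3.

3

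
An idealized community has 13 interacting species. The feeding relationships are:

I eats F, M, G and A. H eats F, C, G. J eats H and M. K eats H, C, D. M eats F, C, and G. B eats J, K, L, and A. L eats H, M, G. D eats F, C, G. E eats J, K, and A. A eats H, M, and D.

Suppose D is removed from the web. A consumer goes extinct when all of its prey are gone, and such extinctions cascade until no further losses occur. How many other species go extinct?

Remove D.
Every predator of it retains at least one other prey: A still has M, H; K still has C, H.
No consumer loses all prey, so no secondary extinctions occur.

0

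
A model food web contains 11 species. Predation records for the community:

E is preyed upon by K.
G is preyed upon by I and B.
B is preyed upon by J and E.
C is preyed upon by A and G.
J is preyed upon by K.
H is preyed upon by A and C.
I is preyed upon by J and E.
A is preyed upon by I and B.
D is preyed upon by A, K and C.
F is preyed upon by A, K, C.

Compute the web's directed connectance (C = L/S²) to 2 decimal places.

C = 0.17

The web has S = 11 species and L = 20 feeding links.
C = L / S² = 20 / 121 = 0.1653 ≈ 0.17.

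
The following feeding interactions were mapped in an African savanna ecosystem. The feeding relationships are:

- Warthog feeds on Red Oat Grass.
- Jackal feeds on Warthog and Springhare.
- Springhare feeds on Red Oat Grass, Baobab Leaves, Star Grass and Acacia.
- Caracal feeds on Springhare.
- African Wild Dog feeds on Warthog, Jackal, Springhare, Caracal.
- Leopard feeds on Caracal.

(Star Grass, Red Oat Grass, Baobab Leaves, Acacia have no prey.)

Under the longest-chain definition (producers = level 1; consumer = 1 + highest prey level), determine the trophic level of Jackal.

Star Grass is a producer → level 1.
Springhare eats Star Grass (level 1); other prey at levels: Red Oat Grass 1, Baobab Leaves 1, Acacia 1 → level 2.
Jackal eats Springhare (level 2); other prey at levels: Warthog 2 → level 3.

Trophic level 3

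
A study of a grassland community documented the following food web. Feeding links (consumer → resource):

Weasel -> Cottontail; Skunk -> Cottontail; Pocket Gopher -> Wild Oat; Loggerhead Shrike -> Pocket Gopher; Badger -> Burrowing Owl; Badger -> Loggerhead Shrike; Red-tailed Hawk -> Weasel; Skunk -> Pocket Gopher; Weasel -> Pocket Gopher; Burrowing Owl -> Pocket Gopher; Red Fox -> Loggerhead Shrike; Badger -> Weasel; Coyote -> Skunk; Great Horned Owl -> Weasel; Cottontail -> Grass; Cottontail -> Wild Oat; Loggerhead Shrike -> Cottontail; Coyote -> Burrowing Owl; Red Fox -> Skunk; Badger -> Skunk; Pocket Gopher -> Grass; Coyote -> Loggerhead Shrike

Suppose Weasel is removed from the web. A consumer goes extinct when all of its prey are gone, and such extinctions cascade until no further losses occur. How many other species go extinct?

2

Remove Weasel.
Round 1: Great Horned Owl (all prey gone), Red-tailed Hawk (all prey gone) → extinct.
No further losses. Total secondary extinctions: 2.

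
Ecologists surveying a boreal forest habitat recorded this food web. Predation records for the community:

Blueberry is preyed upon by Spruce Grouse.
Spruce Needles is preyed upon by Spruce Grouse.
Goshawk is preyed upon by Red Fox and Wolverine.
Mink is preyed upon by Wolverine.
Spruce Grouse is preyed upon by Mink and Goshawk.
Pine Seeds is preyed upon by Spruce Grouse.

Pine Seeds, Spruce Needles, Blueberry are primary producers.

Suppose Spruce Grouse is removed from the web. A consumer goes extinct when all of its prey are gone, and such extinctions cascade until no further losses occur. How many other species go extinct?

4

Remove Spruce Grouse.
Round 1: Goshawk (all prey gone), Mink (all prey gone) → extinct.
Round 2: Red Fox (all prey gone), Wolverine (all prey gone) → extinct.
No further losses. Total secondary extinctions: 4.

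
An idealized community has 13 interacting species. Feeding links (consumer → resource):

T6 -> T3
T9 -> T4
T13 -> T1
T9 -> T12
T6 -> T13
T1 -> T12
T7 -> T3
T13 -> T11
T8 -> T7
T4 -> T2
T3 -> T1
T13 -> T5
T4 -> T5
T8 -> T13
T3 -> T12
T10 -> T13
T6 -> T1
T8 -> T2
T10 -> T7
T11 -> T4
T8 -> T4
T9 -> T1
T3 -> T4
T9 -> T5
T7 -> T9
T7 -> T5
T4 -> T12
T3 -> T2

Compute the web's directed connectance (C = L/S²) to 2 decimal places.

C = 0.17

The web has S = 13 species and L = 28 feeding links.
C = L / S² = 28 / 169 = 0.1657 ≈ 0.17.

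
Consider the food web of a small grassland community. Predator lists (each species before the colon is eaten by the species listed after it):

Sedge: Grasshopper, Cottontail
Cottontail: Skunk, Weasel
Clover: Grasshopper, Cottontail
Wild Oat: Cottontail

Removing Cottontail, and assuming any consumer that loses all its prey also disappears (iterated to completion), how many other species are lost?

2

Remove Cottontail.
Round 1: Skunk (all prey gone), Weasel (all prey gone) → extinct.
No further losses. Total secondary extinctions: 2.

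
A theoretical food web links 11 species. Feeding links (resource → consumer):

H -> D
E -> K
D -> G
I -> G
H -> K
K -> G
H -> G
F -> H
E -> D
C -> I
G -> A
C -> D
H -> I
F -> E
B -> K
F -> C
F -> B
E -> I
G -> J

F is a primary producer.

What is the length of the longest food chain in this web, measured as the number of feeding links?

One longest chain: F → H → D → G → A.
It has 5 species and 4 links.

4 links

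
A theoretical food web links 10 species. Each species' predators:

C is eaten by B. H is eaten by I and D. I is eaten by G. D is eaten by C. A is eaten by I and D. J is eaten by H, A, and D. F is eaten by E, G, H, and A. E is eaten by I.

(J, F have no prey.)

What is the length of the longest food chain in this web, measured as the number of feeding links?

4 links

One longest chain: J → A → D → C → B.
It has 5 species and 4 links.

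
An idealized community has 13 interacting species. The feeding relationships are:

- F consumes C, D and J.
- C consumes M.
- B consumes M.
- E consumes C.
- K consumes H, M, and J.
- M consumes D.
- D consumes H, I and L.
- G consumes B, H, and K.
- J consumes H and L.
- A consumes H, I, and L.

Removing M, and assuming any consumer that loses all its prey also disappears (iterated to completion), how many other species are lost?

3

Remove M.
Round 1: B (all prey gone), C (all prey gone) → extinct.
Round 2: E (all prey gone) → extinct.
No further losses. Total secondary extinctions: 3.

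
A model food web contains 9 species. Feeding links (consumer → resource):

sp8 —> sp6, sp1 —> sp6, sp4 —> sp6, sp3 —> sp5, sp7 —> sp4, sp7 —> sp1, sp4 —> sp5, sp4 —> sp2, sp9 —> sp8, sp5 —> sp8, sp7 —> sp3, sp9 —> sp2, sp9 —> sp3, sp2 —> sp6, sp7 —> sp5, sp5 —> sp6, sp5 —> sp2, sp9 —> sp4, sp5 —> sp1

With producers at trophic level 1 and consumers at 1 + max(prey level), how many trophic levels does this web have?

5

Producers (level 1): sp6.
sp6 → sp2 → sp5 → sp4 → sp9 gives sp9 level 5.
No species has a prey at level 5, so no species reaches level 6.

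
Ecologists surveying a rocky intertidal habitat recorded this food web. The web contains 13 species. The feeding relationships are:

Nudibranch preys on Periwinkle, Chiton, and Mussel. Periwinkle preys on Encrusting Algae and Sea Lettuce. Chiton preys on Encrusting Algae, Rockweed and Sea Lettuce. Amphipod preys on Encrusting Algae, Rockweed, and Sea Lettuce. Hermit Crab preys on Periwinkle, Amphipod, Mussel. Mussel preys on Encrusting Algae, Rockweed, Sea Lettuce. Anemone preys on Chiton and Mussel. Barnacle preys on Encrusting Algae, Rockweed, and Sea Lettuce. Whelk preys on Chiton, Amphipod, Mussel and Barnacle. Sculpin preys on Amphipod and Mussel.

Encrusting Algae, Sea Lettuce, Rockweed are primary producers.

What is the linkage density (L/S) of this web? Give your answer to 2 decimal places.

L/S = 2.15

There are L = 28 links among S = 13 species.
L/S = 28/13 = 2.1538 ≈ 2.15.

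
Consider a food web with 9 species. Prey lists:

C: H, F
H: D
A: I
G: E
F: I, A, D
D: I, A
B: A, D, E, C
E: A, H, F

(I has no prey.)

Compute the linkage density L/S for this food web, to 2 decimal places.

There are L = 17 links among S = 9 species.
L/S = 17/9 = 1.8889 ≈ 1.89.

L/S = 1.89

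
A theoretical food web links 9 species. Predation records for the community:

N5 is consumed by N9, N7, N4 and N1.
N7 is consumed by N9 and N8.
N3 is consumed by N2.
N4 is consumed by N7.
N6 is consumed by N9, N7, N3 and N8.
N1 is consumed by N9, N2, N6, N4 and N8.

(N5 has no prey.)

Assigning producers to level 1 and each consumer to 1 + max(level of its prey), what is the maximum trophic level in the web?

5

Producers (level 1): N5.
N5 → N1 → N6 → N7 → N9 gives N9 level 5.
No species has a prey at level 5, so no species reaches level 6.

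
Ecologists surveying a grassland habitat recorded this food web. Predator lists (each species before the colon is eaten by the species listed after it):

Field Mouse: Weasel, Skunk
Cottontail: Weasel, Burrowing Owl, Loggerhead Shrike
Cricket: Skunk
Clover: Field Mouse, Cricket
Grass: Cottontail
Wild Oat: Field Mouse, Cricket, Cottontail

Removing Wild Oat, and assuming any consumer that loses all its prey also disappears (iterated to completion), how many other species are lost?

0

Remove Wild Oat.
Every predator of it retains at least one other prey: Field Mouse still has Clover; Cricket still has Clover; Cottontail still has Grass.
No consumer loses all prey, so no secondary extinctions occur.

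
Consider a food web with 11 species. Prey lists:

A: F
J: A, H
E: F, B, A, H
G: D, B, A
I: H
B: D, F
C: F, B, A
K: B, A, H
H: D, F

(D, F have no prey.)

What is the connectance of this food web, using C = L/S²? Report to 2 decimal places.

The web has S = 11 species and L = 21 feeding links.
C = L / S² = 21 / 121 = 0.1736 ≈ 0.17.

C = 0.17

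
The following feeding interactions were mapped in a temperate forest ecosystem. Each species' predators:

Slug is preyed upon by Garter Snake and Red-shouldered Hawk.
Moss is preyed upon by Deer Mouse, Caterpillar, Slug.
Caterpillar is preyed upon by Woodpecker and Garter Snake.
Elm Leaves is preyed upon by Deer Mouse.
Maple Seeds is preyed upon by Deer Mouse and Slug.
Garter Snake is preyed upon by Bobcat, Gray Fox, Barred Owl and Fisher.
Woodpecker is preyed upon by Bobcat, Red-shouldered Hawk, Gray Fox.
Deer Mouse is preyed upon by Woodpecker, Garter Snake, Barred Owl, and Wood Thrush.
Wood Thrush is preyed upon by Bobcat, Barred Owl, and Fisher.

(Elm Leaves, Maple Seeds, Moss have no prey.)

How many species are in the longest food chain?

4 species

One longest chain: Moss → Caterpillar → Woodpecker → Red-shouldered Hawk.
It has 4 species and 3 links.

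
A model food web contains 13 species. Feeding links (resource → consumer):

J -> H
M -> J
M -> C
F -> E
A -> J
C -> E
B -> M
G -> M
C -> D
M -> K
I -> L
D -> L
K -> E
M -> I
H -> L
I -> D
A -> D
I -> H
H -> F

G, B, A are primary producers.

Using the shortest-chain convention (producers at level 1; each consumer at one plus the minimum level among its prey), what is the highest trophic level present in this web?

4

Producers (level 1): G, B, A.
Following each consumer down to its lowest-level prey: A → J → H → F (levels 1 through 4).
All prey of F (H 3) are at level 3 or above, so F is at level 1 + 3 = 4.
Every consumer has at least one prey at level 3 or below, so none exceeds level 4.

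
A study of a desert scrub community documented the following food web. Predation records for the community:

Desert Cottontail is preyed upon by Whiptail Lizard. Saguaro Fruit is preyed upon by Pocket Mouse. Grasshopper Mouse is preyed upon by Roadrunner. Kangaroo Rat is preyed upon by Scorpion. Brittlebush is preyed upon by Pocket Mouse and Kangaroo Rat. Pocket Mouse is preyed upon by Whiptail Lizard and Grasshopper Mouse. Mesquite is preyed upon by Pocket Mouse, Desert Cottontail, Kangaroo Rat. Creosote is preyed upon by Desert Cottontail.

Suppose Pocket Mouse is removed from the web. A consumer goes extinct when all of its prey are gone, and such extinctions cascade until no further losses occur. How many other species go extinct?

Remove Pocket Mouse.
Round 1: Grasshopper Mouse (all prey gone) → extinct.
Round 2: Roadrunner (all prey gone) → extinct.
No further losses. Total secondary extinctions: 2.

2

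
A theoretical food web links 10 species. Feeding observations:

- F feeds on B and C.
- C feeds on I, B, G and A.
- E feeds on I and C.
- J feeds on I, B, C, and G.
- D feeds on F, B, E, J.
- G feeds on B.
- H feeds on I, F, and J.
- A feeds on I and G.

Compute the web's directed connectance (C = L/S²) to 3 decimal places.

C = 0.220

The web has S = 10 species and L = 22 feeding links.
C = L / S² = 22 / 100 = 0.2200 ≈ 0.220.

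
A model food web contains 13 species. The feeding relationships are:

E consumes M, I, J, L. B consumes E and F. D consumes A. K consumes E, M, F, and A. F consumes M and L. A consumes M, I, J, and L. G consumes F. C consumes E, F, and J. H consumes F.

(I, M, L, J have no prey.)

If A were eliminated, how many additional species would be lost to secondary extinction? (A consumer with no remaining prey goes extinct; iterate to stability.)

1

Remove A.
Round 1: D (all prey gone) → extinct.
No further losses. Total secondary extinctions: 1.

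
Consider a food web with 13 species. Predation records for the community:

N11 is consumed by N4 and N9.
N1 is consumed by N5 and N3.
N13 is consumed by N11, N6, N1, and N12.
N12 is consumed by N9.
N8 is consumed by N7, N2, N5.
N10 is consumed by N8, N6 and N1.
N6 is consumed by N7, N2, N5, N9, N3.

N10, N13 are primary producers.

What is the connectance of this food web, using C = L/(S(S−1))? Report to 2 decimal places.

C = 0.13

The web has S = 13 species and L = 20 feeding links.
C = L / (S(S−1)) = 20 / 156 = 0.1282 ≈ 0.13.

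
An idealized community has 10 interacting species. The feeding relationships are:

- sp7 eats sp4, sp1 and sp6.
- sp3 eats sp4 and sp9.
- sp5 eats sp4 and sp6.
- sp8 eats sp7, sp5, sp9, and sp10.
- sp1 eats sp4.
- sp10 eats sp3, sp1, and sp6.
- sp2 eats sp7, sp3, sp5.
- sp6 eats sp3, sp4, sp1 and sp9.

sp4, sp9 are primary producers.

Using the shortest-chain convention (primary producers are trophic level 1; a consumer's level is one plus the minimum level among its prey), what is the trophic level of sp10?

sp4 is a producer → level 1.
sp1 eats sp4 → level 2.
sp10 eats sp1 → level 3.
No prey of sp10 is below level 2, so 3 is the minimum.

Trophic level 3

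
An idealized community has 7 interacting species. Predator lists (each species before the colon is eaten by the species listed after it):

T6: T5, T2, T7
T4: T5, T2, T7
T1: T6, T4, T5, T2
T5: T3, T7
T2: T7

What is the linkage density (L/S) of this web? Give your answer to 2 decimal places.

L/S = 1.86

There are L = 13 links among S = 7 species.
L/S = 13/7 = 1.8571 ≈ 1.86.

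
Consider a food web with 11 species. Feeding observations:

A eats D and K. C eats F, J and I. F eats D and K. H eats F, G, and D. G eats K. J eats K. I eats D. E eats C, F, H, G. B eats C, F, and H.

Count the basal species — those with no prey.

2

Basal species (no prey listed): D, K.
Count: 2.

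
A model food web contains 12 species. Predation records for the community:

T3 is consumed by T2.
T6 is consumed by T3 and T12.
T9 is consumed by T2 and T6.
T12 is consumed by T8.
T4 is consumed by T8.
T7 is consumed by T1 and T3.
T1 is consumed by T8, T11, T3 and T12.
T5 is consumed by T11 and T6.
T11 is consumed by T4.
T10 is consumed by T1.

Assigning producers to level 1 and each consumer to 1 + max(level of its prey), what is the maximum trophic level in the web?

5

Producers (level 1): T5, T7, T10, T9.
T7 → T1 → T11 → T4 → T8 gives T8 level 5.
No species has a prey at level 5, so no species reaches level 6.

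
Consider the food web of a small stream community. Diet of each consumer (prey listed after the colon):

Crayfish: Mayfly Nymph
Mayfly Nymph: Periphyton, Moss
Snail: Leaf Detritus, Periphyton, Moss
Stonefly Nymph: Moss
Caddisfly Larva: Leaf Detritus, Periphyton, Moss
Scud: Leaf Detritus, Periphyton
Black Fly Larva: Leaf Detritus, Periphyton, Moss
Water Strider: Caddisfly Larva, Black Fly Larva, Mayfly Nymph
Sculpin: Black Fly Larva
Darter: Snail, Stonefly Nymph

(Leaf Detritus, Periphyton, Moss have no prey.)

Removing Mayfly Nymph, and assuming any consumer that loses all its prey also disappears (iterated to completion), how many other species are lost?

Remove Mayfly Nymph.
Round 1: Crayfish (all prey gone) → extinct.
No further losses. Total secondary extinctions: 1.

1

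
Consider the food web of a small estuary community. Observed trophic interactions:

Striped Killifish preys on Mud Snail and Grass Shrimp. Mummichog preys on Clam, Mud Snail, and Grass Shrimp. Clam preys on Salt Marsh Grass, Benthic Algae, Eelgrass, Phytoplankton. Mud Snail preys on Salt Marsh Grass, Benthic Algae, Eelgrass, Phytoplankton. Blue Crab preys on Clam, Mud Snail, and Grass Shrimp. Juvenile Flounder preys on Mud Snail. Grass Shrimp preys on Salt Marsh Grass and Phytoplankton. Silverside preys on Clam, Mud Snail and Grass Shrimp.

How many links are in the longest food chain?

One longest chain: Salt Marsh Grass → Grass Shrimp → Striped Killifish.
It has 3 species and 2 links.

2 links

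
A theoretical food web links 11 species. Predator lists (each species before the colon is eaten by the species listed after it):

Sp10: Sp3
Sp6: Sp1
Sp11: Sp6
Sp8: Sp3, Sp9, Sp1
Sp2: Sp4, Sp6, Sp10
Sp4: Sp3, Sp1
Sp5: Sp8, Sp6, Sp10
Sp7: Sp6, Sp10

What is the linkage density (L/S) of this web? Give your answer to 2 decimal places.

There are L = 16 links among S = 11 species.
L/S = 16/11 = 1.4545 ≈ 1.45.

L/S = 1.45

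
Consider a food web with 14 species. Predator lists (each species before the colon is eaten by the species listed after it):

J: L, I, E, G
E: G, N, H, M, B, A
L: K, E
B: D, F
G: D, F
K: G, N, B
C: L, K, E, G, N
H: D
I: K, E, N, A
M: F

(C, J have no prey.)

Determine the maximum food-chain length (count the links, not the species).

4 links

One longest chain: C → L → E → H → D.
It has 5 species and 4 links.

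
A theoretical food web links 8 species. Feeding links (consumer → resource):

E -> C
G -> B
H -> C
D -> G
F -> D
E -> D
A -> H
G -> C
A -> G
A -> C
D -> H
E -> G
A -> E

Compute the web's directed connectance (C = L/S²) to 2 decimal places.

C = 0.20

The web has S = 8 species and L = 13 feeding links.
C = L / S² = 13 / 64 = 0.2031 ≈ 0.20.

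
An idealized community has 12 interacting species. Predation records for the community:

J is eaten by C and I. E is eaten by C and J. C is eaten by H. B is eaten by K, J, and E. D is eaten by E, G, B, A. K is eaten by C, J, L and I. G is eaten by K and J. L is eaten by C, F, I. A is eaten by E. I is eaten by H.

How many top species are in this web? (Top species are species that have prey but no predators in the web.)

2

Top species (has prey, but nothing eats it): F, H.
Count: 2.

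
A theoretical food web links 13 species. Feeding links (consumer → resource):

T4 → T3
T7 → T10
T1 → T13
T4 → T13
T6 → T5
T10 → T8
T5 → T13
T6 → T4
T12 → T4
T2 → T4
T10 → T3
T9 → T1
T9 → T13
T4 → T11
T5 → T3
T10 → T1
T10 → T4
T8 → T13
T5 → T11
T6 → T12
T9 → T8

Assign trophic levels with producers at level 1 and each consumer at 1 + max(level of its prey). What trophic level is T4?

Trophic level 2

T3 is a producer → level 1.
T4 eats T3 (level 1); other prey at levels: T13 1, T11 1 → level 2.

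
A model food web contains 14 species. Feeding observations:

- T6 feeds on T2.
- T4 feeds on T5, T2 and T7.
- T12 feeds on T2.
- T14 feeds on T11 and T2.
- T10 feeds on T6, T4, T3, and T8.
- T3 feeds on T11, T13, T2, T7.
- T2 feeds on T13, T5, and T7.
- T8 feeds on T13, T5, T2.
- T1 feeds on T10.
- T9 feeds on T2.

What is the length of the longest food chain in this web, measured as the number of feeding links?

One longest chain: T5 → T2 → T6 → T10 → T1.
It has 5 species and 4 links.

4 links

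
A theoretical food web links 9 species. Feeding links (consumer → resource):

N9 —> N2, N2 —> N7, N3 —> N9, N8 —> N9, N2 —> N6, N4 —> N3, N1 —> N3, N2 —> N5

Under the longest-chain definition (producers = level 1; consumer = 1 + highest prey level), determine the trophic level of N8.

N6 is a producer → level 1.
N2 eats N6 (level 1); other prey at levels: N5 1, N7 1 → level 2.
N9 eats N2 → level 3.
N8 eats N9 → level 4.

Trophic level 4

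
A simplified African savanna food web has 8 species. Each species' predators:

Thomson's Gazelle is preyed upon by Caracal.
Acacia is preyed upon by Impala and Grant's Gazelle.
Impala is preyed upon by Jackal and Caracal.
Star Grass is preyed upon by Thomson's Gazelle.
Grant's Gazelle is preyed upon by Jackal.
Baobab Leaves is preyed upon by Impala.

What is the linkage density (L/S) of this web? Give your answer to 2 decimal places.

L/S = 1.00

There are L = 8 links among S = 8 species.
L/S = 8/8 = 1.0000 ≈ 1.00.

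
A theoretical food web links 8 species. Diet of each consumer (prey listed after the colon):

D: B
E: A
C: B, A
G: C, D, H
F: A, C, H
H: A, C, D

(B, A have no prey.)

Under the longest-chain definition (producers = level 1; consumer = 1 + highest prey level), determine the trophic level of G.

Trophic level 4

B is a producer → level 1.
C eats B (level 1); other prey at levels: A 1 → level 2.
H eats C (level 2); other prey at levels: A 1, D 2 → level 3.
G eats H (level 3); other prey at levels: C 2, D 2 → level 4.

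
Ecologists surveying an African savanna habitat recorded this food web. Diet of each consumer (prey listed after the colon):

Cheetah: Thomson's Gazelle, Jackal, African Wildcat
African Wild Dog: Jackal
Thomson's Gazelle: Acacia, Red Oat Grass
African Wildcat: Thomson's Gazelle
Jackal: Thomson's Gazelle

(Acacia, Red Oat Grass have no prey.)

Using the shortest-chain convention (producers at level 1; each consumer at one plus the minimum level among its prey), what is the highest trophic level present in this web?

Producers (level 1): Acacia, Red Oat Grass.
Following each consumer down to its lowest-level prey: Acacia → Thomson's Gazelle → Jackal → African Wild Dog (levels 1 through 4).
All prey of African Wild Dog (Jackal 3) are at level 3 or above, so African Wild Dog is at level 1 + 3 = 4.
Every consumer has at least one prey at level 3 or below, so none exceeds level 4.

4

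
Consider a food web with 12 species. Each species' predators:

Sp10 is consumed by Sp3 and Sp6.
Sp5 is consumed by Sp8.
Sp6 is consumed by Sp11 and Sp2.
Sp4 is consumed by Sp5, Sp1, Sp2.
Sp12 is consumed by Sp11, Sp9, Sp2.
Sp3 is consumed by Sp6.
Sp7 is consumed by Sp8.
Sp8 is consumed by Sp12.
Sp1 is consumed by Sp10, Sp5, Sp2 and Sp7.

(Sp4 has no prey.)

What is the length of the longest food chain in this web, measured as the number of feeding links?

One longest chain: Sp4 → Sp1 → Sp10 → Sp3 → Sp6 → Sp2.
It has 6 species and 5 links.

5 links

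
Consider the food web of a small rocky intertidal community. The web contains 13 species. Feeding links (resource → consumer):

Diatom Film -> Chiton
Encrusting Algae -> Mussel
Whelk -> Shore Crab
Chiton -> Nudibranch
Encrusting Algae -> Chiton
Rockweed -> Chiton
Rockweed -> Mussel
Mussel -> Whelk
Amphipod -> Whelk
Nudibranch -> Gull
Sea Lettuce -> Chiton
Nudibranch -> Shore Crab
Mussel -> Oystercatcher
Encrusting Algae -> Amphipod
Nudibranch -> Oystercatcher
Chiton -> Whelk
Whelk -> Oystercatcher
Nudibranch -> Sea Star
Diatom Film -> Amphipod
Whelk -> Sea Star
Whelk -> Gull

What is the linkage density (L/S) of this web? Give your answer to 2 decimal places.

L/S = 1.62

There are L = 21 links among S = 13 species.
L/S = 21/13 = 1.6154 ≈ 1.62.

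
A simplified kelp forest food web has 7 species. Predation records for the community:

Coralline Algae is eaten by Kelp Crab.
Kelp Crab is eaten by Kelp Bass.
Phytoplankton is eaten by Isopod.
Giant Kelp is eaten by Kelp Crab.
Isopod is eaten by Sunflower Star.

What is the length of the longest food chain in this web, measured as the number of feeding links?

One longest chain: Coralline Algae → Kelp Crab → Kelp Bass.
It has 3 species and 2 links.

2 links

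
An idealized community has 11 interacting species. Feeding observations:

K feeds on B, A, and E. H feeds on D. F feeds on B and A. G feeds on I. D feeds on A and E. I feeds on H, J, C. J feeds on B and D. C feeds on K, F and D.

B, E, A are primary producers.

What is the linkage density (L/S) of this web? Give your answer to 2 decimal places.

L/S = 1.55

There are L = 17 links among S = 11 species.
L/S = 17/11 = 1.5455 ≈ 1.55.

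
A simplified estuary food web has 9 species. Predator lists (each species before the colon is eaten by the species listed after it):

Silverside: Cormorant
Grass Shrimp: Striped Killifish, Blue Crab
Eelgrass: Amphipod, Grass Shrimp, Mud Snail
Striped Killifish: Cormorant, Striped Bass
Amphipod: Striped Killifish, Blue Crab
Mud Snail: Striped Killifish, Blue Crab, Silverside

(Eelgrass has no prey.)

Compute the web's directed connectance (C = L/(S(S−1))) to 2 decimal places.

The web has S = 9 species and L = 13 feeding links.
C = L / (S(S−1)) = 13 / 72 = 0.1806 ≈ 0.18.

C = 0.18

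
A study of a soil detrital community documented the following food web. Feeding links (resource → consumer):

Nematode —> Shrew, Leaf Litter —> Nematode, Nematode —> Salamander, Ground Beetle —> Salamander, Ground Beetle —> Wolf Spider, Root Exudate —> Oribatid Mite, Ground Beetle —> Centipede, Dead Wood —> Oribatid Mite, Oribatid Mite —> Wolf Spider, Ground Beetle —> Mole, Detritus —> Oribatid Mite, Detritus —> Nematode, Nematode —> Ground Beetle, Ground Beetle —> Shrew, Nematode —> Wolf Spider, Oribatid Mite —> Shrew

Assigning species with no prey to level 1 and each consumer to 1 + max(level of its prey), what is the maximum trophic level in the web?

Basal resources (level 1): Detritus, Root Exudate, Leaf Litter, Dead Wood.
Detritus → Nematode → Ground Beetle → Centipede gives Centipede level 4.
No species has a prey at level 4, so no species reaches level 5.

4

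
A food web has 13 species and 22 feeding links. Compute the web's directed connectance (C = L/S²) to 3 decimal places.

C = 0.130

The web has S = 13 species and L = 22 feeding links.
C = L / S² = 22 / 169 = 0.1302 ≈ 0.130.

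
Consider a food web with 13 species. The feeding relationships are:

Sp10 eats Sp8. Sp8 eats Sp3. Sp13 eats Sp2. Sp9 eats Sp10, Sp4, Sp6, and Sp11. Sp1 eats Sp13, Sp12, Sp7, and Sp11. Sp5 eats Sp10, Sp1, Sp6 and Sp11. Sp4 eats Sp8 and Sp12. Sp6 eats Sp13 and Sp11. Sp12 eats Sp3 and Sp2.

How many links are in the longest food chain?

One longest chain: Sp3 → Sp12 → Sp4 → Sp9.
It has 4 species and 3 links.

3 links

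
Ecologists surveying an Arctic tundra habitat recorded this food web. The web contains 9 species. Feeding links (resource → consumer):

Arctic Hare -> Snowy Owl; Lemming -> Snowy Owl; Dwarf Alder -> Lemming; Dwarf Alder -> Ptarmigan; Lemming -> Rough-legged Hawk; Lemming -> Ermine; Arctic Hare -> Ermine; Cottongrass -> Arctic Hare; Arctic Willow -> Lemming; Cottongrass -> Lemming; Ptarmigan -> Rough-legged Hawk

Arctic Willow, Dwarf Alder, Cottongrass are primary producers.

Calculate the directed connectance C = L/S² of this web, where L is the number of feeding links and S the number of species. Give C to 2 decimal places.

The web has S = 9 species and L = 11 feeding links.
C = L / S² = 11 / 81 = 0.1358 ≈ 0.14.

C = 0.14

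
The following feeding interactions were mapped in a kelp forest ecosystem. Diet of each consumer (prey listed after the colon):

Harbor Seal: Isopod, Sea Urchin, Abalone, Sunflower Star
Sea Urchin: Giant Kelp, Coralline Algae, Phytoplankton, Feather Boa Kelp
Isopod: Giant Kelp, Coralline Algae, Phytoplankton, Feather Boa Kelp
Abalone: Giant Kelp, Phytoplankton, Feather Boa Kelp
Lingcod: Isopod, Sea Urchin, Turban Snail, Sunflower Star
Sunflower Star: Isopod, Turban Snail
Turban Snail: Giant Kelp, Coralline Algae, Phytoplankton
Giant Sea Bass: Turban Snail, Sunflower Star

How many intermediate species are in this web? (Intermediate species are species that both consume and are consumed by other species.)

5

Intermediate species (has both prey and predators): Isopod, Sea Urchin, Abalone, Turban Snail, Sunflower Star.
Count: 5.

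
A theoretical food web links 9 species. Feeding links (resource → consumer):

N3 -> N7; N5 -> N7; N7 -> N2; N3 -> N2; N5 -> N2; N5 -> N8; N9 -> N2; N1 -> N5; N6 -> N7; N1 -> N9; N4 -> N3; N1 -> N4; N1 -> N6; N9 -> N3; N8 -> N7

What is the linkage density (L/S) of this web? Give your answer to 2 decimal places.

There are L = 15 links among S = 9 species.
L/S = 15/9 = 1.6667 ≈ 1.67.

L/S = 1.67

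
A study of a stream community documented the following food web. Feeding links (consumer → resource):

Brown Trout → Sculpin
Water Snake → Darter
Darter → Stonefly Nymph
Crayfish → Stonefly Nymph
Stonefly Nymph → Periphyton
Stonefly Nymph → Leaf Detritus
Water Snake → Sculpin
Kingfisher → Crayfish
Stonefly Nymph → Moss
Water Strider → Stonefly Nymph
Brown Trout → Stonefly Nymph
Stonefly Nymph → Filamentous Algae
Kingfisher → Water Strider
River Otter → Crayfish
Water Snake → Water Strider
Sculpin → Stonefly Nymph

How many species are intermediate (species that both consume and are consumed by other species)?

5

Intermediate species (has both prey and predators): Stonefly Nymph, Crayfish, Sculpin, Darter, Water Strider.
Count: 5.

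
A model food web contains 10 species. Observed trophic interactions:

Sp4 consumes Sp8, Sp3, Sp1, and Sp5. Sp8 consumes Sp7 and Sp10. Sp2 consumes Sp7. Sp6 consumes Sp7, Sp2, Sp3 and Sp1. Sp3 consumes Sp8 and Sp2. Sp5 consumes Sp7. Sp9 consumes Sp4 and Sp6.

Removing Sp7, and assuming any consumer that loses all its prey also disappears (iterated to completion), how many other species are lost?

Remove Sp7.
Round 1: Sp5 (all prey gone), Sp2 (all prey gone) → extinct.
No further losses. Total secondary extinctions: 2.

2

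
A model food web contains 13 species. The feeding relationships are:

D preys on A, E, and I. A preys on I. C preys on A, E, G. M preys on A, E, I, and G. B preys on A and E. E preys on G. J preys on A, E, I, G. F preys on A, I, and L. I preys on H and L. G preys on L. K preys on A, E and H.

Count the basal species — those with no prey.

Basal species (no prey listed): H, L.
Count: 2.

2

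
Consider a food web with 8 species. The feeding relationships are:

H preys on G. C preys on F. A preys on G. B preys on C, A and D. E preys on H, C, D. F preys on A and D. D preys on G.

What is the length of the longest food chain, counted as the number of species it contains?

One longest chain: G → A → F → C → E.
It has 5 species and 4 links.

5 species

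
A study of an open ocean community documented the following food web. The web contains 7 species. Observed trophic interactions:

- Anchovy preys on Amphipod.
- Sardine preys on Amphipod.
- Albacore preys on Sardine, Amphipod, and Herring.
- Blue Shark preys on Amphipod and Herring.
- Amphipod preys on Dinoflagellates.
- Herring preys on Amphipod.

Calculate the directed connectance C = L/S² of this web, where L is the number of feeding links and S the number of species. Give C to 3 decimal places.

C = 0.184

The web has S = 7 species and L = 9 feeding links.
C = L / S² = 9 / 49 = 0.1837 ≈ 0.184.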